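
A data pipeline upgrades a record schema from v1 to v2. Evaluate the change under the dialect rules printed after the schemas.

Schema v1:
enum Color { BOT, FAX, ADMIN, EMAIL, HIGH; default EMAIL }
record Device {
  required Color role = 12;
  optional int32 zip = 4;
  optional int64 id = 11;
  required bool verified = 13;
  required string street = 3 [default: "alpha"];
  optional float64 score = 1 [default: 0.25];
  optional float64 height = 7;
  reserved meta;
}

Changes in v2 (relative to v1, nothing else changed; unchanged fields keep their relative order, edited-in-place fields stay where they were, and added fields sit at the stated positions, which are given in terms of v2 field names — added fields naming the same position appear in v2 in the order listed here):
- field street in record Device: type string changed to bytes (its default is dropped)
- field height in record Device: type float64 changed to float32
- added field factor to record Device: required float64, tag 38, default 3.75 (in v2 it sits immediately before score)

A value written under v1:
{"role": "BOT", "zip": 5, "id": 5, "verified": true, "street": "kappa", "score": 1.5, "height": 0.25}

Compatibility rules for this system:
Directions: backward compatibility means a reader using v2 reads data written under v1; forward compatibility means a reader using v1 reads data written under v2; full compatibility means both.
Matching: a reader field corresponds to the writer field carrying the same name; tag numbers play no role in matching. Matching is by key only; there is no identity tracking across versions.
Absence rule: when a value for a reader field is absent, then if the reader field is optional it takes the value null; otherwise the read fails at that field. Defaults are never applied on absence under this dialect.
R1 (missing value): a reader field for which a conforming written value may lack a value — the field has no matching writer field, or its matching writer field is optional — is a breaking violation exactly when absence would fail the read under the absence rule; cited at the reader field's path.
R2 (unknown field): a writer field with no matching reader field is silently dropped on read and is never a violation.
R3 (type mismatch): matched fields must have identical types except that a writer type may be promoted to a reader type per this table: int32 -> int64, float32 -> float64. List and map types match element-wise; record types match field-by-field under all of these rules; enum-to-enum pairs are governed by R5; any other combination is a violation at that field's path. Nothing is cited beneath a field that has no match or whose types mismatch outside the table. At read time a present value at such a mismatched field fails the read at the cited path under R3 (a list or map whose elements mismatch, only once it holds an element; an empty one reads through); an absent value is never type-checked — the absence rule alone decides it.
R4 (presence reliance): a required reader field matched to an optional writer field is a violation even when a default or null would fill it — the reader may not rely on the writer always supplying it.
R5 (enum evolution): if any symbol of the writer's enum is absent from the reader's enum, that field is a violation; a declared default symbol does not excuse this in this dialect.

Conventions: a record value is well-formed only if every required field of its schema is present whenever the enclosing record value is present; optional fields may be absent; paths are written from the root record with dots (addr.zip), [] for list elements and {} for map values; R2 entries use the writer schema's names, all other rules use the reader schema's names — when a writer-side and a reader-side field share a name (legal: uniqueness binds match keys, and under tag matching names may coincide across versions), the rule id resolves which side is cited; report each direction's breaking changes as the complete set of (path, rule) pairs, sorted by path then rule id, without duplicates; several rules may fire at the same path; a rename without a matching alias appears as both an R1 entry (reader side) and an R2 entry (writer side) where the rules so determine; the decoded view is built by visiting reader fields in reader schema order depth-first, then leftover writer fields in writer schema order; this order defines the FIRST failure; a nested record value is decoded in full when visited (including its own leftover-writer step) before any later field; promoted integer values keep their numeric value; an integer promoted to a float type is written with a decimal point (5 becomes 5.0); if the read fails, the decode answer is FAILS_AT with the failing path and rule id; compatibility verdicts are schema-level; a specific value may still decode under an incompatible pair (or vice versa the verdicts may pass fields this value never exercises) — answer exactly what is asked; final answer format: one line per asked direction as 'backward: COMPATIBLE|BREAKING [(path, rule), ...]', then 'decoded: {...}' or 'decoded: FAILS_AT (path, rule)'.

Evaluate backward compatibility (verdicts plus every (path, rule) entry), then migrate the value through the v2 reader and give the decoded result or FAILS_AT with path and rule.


arrows below run writer -> reader for Device
backward for Device (reader v2, writer v1):
  role: Color -> Color, writer required; from role
  zip: int32 -> int32, writer optional; from zip
  id: int64 -> int64, writer optional; from id
  verified: bool -> bool, writer required; from verified
  street: string -> bytes, writer required; from street
  factor: no writer-side match
  score: float64 -> float64, writer optional; from score
  height: float64 -> float32, writer optional; from height
  rule R1 violated at factor
  rule R3 violated at height
  rule R3 violated at street
  => backward: BREAKING (3)
migrating the Device value to v2:
  role := "BOT"
  zip := 5
  id := 5
  verified := true
  read fails at street under R3
  => FAILS_AT (street, R3)

backward: BREAKING [(factor, R1), (height, R3), (street, R3)]; decoded: FAILS_AT (street, R3)


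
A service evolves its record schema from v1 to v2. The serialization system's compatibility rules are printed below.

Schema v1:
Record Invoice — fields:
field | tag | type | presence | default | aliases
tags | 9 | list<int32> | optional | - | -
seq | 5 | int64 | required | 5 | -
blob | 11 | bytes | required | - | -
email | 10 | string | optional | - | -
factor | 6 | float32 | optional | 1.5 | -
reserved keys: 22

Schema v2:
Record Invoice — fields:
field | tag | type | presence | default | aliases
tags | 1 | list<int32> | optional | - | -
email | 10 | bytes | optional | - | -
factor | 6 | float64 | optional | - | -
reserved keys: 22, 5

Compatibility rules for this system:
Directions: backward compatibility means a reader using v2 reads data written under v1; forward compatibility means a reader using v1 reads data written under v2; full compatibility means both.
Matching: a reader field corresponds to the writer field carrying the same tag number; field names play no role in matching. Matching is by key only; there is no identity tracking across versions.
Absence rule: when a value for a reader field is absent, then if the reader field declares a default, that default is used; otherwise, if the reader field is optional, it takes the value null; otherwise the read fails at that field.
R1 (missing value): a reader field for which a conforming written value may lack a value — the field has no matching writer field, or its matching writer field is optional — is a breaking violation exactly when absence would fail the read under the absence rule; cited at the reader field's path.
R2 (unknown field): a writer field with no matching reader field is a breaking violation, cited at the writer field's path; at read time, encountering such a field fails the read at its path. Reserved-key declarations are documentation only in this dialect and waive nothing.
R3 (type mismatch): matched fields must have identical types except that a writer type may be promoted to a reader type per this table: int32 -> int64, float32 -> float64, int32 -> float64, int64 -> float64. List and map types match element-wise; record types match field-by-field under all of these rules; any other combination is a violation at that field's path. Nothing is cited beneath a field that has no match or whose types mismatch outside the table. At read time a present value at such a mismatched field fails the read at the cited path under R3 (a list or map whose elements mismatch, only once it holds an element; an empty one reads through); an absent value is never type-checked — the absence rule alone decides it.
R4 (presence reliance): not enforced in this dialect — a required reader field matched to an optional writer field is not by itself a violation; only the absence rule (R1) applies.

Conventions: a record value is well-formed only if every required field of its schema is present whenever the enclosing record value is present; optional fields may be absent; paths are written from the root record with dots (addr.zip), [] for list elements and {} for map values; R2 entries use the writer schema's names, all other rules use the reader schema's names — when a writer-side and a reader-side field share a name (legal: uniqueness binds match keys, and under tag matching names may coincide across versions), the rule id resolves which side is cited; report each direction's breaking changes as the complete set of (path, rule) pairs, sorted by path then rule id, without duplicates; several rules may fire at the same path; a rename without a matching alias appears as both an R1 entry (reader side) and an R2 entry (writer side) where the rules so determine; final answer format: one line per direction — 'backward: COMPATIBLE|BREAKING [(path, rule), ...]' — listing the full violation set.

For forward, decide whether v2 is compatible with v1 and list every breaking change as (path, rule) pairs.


in Invoice below, arrows point writer -> reader
checking forward for Invoice: reader v1 against writer v2:
  tags: no writer match
  seq: no writer match
  blob: no writer match
  email: paired with writer email (bytes -> string; writer optional)
  factor: paired with writer factor (float64 -> float32; writer optional)
  writer tags: unknown to reader
  rule R1 violated at blob
  rule R3 violated at email
  rule R3 violated at factor
  rule R2 violated at tags
  => forward verdict for Invoice: BREAKING, 4 violation(s)
ruling out the remaining Invoice differences:
  removed field seq from record Invoice (its key 5 joins the reserved list) -> matters only for Invoice's backward compatibility — outside the asked direction

forward: BREAKING [(blob, R1), (email, R3), (factor, R3), (tags, R2)]


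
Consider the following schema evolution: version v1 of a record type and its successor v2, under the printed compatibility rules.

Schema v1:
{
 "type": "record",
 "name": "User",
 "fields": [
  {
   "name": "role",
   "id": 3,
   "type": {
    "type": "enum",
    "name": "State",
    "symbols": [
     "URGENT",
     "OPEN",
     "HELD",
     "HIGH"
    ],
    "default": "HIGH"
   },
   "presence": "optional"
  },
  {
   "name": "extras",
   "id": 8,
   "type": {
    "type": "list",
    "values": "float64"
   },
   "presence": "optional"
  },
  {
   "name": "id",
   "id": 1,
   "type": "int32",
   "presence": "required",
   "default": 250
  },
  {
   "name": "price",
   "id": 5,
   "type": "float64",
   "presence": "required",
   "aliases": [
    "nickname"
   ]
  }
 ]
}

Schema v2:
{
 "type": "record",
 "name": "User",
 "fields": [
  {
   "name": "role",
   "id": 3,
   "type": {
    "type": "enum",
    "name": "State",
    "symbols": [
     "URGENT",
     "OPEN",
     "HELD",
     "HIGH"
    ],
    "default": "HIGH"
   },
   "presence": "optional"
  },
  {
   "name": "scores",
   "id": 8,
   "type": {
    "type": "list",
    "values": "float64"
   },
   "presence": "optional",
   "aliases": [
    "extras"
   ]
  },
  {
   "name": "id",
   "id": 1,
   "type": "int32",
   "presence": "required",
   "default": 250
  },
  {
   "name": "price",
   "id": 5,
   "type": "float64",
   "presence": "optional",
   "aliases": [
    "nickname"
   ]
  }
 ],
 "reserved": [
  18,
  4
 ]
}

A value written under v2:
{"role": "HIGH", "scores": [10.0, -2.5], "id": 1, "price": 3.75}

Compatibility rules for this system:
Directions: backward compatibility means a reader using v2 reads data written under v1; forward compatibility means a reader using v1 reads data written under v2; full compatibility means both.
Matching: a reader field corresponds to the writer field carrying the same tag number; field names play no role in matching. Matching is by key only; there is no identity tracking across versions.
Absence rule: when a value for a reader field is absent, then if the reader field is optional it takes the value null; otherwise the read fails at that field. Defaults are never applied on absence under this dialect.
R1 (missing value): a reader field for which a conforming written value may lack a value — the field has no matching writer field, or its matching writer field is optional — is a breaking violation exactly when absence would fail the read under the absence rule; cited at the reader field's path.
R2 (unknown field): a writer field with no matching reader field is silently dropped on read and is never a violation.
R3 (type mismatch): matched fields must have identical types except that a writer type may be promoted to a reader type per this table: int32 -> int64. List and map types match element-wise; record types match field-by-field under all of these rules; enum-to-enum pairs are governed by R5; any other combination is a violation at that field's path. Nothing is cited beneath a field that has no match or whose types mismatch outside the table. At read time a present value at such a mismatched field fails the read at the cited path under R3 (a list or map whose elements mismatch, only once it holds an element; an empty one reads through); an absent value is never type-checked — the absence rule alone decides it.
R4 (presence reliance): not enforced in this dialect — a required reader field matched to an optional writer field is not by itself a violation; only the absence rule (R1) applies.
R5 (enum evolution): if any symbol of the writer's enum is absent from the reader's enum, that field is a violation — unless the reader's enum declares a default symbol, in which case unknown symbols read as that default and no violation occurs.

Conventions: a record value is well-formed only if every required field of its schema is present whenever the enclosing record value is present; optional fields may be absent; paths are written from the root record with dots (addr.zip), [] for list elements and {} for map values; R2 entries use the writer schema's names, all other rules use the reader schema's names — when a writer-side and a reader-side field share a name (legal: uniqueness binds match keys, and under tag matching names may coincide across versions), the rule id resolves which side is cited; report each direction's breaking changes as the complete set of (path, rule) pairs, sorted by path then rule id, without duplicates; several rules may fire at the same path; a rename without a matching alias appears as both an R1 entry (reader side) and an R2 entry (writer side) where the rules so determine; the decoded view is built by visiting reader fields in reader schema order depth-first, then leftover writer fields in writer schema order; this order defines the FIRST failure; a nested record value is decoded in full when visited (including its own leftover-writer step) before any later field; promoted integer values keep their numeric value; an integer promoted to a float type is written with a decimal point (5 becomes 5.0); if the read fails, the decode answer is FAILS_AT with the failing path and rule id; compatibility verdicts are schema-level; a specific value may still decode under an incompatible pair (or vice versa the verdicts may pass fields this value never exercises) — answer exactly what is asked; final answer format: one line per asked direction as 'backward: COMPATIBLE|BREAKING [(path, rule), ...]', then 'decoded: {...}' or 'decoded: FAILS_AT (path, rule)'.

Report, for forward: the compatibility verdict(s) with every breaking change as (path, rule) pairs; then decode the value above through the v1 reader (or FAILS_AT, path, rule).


forward: BREAKING [(price, R1)]; decoded: {"role": "HIGH", "extras": [10.0, -2.5], "id": 1, "price": 3.75}

each type pair in User: writer, then reader
forward analysis of User with v1 as reader and v2 as writer:
  role: State -> State, writer optional; from role
  extras: list<float64> -> list<float64>, writer optional; from scores
  id: int32 -> int32, writer required; from id
  price: float64 -> float64, writer optional; from price
  R1 fires at price
  forward on User therefore BREAKING (1)
decoding the User value with the v1 reader:
  role := "HIGH"
  extras := [10.0, -2.5] (from writer scores)
  id := 1
  price := 3.75
  => decoded: {"role": "HIGH", "extras": [10.0, -2.5], "id": 1, "price": 3.75}
checking off the User differences that do not matter here:
  renamed field extras to scores in record User (alias extras declared on the renamed field) -> inert for the asked User verdict: nothing fires


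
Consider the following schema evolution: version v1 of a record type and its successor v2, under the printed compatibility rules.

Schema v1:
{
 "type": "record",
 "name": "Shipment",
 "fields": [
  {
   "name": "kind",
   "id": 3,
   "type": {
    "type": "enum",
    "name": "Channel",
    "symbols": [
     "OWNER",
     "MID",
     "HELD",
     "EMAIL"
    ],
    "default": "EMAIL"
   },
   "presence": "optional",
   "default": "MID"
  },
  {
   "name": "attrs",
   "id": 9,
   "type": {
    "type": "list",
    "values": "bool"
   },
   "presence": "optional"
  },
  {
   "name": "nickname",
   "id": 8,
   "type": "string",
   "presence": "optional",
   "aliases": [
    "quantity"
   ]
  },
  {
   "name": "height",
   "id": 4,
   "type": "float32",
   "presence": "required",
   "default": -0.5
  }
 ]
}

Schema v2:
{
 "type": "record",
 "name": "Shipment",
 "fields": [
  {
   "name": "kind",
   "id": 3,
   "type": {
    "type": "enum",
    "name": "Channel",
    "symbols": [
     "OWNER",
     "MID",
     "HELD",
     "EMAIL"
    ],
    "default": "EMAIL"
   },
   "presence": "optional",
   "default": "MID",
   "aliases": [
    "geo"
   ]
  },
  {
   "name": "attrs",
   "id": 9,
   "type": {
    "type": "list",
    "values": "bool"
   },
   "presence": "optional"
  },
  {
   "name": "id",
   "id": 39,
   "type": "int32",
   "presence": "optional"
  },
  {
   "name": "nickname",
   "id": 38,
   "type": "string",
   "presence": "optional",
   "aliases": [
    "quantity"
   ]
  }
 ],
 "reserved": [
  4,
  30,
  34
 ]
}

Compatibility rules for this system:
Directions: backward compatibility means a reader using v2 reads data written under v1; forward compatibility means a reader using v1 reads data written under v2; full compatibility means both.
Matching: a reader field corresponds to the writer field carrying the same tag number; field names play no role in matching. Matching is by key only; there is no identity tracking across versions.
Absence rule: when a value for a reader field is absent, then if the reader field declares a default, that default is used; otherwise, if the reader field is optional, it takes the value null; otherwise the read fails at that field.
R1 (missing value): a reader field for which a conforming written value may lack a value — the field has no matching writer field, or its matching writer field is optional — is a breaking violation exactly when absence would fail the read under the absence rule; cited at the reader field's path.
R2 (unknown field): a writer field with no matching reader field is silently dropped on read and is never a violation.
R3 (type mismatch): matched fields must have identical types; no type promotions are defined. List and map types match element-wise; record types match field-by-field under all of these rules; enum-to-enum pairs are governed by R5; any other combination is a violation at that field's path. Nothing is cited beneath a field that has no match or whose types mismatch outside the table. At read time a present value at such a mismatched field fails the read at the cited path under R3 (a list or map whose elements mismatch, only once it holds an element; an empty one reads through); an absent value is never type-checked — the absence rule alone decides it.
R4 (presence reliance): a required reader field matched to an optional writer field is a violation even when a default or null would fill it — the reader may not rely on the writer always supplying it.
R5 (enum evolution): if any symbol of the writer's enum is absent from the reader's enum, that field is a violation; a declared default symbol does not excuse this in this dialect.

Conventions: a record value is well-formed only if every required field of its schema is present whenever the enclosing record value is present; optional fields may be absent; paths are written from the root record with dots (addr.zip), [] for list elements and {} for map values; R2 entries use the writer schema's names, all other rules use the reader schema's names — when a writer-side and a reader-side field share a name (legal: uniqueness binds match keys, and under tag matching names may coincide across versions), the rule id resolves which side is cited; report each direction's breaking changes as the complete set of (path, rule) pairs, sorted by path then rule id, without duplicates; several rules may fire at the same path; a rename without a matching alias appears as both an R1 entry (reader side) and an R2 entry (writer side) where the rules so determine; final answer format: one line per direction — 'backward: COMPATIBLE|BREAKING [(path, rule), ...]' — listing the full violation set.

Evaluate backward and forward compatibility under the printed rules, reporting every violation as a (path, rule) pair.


backward: COMPATIBLE []; forward: COMPATIBLE []

in Shipment below, arrows point writer -> reader
backward analysis of Shipment with v2 as reader and v1 as writer:
  writer optional, Channel -> Channel: reader kind maps from writer kind
  writer optional, list<bool> -> list<bool>: reader attrs maps from writer attrs
  id has no writer counterpart
  nickname has no writer counterpart
  leftover writer field: nickname
  leftover writer field: height
  => backward verdict for Shipment: COMPATIBLE, no violations
forward analysis of Shipment with v1 as reader and v2 as writer:
  writer optional, Channel -> Channel: reader kind maps from writer kind
  writer optional, list<bool> -> list<bool>: reader attrs maps from writer attrs
  nickname has no writer counterpart
  height has no writer counterpart
  leftover writer field: id
  leftover writer field: nickname
  => forward verdict for Shipment: COMPATIBLE, no violations


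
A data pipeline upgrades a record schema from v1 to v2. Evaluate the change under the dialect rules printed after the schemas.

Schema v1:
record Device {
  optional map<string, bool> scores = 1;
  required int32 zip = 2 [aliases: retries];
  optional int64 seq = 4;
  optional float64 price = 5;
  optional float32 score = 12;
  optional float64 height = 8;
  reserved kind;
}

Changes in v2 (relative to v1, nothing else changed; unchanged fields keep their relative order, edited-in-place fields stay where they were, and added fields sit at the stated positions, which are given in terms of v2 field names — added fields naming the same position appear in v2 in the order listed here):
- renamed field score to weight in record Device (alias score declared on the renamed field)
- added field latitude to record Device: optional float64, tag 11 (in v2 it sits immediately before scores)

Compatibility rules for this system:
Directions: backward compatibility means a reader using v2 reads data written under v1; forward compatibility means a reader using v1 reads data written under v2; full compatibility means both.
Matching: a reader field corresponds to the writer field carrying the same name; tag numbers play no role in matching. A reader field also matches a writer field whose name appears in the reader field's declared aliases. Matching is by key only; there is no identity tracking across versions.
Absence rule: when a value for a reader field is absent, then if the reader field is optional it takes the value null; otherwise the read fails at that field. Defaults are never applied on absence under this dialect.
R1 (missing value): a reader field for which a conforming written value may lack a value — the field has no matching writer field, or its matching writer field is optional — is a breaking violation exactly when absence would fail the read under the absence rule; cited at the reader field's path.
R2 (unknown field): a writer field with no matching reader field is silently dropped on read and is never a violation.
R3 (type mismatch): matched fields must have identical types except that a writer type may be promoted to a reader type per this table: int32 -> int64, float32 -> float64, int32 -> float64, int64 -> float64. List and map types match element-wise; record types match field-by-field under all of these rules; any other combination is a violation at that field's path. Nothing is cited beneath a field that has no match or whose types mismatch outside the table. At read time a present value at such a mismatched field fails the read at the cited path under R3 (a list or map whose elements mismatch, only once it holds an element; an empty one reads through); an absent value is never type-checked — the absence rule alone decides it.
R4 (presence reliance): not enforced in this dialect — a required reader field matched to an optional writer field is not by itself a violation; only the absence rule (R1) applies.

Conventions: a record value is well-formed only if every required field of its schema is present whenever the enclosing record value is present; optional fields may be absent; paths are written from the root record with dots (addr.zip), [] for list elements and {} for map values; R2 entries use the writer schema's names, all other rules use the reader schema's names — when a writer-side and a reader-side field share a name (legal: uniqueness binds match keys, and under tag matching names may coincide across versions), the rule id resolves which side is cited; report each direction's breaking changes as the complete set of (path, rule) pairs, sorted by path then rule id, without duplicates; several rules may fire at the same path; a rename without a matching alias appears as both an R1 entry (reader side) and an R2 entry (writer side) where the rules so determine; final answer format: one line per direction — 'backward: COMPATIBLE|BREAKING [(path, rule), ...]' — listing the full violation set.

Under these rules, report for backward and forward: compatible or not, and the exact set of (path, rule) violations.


backward: COMPATIBLE []; forward: COMPATIBLE []

in Device below, arrows point writer -> reader
backward analysis of Device with v2 as reader and v1 as writer:
  no writer field matches reader latitude
  scores <- scores (map<string, bool> -> map<string, bool>, writer optional)
  zip <- zip (int32 -> int32, writer required)
  seq <- seq (int64 -> int64, writer optional)
  price <- price (float64 -> float64, writer optional)
  weight <- score (float32 -> float32, writer optional)
  height <- height (float64 -> float64, writer optional)
  => backward verdict for Device: COMPATIBLE, no violations
forward analysis of Device with v1 as reader and v2 as writer:
  scores <- scores (map<string, bool> -> map<string, bool>, writer optional)
  zip <- zip (int32 -> int32, writer required)
  seq <- seq (int64 -> int64, writer optional)
  price <- price (float64 -> float64, writer optional)
  no writer field matches reader score
  height <- height (float64 -> float64, writer optional)
  latitude (writer side), unknown to reader
  weight (writer side), unknown to reader
  => forward verdict for Device: COMPATIBLE, no violations


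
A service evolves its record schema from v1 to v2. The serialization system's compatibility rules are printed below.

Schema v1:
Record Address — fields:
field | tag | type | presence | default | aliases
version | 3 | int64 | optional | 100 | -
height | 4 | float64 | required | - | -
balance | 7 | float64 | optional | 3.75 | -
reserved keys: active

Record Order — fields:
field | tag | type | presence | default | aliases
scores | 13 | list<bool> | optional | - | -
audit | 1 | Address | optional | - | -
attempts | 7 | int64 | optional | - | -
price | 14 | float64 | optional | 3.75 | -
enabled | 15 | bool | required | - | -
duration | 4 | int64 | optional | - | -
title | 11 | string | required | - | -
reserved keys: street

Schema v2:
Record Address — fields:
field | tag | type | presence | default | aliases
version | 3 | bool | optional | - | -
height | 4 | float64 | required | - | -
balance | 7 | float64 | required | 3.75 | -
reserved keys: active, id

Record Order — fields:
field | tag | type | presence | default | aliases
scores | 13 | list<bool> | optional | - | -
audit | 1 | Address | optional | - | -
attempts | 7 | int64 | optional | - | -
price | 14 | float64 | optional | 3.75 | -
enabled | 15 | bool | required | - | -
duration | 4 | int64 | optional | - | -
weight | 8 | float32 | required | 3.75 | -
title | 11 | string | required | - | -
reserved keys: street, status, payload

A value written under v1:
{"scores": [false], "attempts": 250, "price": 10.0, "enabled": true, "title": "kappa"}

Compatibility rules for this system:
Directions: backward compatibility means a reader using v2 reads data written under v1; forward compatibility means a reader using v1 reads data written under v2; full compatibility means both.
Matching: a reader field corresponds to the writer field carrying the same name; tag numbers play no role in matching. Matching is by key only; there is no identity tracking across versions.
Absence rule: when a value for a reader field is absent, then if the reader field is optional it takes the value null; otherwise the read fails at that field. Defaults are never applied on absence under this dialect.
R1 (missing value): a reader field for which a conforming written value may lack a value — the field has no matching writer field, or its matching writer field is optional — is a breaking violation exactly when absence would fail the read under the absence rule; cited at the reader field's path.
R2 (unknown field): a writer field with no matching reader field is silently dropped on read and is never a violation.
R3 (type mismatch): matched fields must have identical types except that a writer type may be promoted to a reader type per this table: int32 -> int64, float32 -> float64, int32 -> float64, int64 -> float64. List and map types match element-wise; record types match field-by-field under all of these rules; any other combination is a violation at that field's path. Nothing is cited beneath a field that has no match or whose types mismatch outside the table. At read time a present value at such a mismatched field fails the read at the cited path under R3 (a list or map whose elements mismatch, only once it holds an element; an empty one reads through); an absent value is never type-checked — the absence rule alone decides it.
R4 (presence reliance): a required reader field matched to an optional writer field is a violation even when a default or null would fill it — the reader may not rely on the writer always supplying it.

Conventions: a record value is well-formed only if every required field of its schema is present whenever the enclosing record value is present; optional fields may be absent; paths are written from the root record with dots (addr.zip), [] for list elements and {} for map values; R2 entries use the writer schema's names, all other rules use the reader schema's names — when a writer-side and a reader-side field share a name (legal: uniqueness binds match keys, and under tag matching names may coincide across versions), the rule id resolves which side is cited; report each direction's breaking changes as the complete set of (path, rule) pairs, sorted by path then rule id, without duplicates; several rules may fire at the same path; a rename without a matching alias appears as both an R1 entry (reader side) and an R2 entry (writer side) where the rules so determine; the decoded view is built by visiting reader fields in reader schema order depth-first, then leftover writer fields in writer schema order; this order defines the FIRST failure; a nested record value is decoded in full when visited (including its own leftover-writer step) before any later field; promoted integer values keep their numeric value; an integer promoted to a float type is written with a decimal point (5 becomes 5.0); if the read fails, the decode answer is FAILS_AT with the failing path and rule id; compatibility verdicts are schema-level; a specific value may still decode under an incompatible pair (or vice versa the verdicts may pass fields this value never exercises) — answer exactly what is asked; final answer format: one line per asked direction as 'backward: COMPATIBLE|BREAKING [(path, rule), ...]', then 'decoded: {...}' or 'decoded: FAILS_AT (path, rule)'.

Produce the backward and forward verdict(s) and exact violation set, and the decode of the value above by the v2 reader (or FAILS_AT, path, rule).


arrows below run writer -> reader for Order
backward for Order (reader v2, writer v1):
  scores: paired with writer scores (list<bool> -> list<bool>; writer optional)
  audit: paired with writer audit (Address -> Address; writer optional)
  attempts: paired with writer attempts (int64 -> int64; writer optional)
  price: paired with writer price (float64 -> float64; writer optional)
  enabled: paired with writer enabled (bool -> bool; writer required)
  duration: paired with writer duration (int64 -> int64; writer optional)
  weight: no writer match
  title: paired with writer title (string -> string; writer required)
  audit.version: paired with writer audit.version (int64 -> bool; writer optional)
  audit.height: paired with writer audit.height (float64 -> float64; writer required)
  audit.balance: paired with writer audit.balance (float64 -> float64; writer optional)
  R1 fires at audit.balance
  R4 fires at audit.balance
  R3 fires at audit.version
  R1 fires at weight
  => backward: BREAKING (4)
forward for Order (reader v1, writer v2):
  scores: paired with writer scores (list<bool> -> list<bool>; writer optional)
  audit: paired with writer audit (Address -> Address; writer optional)
  attempts: paired with writer attempts (int64 -> int64; writer optional)
  price: paired with writer price (float64 -> float64; writer optional)
  enabled: paired with writer enabled (bool -> bool; writer required)
  duration: paired with writer duration (int64 -> int64; writer optional)
  title: paired with writer title (string -> string; writer required)
  writer field weight has no reader counterpart
  audit.version: paired with writer audit.version (bool -> int64; writer optional)
  audit.height: paired with writer audit.height (float64 -> float64; writer required)
  audit.balance: paired with writer audit.balance (float64 -> float64; writer required)
  R3 fires at audit.version
  => forward: BREAKING (1)
decode (reader v2):
  scores := [false]
  audit := null (not supplied -> null)
  attempts := 250
  price := 10.0
  enabled := true
  duration := null (not supplied -> null)
  read fails at weight under R1 (no fill)
  => FAILS_AT (weight, R1)

backward: BREAKING [(audit.balance, R1), (audit.balance, R4), (audit.version, R3), (weight, R1)]; forward: BREAKING [(audit.version, R3)]; decoded: FAILS_AT (weight, R1)


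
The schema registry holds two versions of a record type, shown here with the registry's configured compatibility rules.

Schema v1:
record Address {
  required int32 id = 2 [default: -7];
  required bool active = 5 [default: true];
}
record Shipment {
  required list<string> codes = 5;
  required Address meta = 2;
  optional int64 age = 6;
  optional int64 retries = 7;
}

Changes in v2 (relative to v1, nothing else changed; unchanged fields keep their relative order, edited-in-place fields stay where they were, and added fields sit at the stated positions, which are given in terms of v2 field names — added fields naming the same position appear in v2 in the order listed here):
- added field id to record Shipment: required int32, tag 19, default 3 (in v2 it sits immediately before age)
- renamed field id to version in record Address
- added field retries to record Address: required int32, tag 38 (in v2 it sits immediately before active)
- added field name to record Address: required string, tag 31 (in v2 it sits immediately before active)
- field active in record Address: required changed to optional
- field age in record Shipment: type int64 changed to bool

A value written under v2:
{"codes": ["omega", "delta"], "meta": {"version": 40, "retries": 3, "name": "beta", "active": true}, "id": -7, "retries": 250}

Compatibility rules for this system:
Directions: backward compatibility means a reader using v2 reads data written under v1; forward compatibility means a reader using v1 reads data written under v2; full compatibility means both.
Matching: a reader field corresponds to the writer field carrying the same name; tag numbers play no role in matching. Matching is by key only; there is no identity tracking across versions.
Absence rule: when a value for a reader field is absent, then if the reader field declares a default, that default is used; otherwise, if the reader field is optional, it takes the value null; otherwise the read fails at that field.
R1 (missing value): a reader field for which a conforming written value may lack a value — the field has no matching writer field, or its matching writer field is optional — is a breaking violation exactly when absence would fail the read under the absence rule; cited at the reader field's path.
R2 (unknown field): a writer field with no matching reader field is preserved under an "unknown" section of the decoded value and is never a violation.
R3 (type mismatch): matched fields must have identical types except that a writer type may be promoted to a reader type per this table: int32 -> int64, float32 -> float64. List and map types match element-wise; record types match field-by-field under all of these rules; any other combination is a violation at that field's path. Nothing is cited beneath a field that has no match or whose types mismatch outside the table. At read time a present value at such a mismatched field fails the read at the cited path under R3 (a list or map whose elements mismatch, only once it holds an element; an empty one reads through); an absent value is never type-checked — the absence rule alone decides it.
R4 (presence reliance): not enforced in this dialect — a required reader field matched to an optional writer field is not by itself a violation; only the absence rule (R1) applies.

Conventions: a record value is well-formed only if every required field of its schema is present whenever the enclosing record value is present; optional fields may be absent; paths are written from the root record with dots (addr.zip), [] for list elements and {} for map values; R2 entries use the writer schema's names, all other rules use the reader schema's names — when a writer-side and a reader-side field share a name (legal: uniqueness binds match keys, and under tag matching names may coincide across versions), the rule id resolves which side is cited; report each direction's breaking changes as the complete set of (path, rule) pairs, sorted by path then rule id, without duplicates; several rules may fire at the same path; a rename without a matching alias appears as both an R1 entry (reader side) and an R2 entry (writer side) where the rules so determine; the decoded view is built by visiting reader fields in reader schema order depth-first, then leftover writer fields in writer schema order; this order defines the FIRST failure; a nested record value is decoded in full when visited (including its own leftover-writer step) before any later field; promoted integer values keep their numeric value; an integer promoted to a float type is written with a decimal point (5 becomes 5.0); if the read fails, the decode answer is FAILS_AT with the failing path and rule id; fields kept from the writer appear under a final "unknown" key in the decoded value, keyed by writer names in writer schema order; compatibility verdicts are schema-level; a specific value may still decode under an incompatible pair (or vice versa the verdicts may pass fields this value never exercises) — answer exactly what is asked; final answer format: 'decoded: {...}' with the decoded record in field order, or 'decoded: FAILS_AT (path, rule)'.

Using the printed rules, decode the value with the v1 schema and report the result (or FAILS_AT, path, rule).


each type pair in Shipment: writer, then reader
migrating the Shipment value to v1:
  codes := ["omega", "delta"]
  meta.id := -7 (no value, default fills)
  meta.active := true
  writer meta.version: kept under "unknown"
  writer meta.retries: kept under "unknown"
  writer meta.name: kept under "unknown"
  age := null (not supplied -> null)
  retries := 250
  writer id: kept under "unknown"
  => decoded: {"codes": ["omega", "delta"], "meta": {"id": -7, "active": true, "unknown": {"version": 40, "retries": 3, "name": "beta"}}, "age": null, "retries": 250, "unknown": {"id": -7}}
the rest of the Shipment diff is inert for this question:
  field active in record Address: required changed to optional -> fires no rule on Shipment under this dialect and leaves the result unchanged
  field age in record Shipment: type int64 changed to bool -> changes Shipment's schema-level verdicts only — the decode of this value is the same

decoded: {"codes": ["omega", "delta"], "meta": {"id": -7, "active": true, "unknown": {"version": 40, "retries": 3, "name": "beta"}}, "age": null, "retries": 250, "unknown": {"id": -7}}
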